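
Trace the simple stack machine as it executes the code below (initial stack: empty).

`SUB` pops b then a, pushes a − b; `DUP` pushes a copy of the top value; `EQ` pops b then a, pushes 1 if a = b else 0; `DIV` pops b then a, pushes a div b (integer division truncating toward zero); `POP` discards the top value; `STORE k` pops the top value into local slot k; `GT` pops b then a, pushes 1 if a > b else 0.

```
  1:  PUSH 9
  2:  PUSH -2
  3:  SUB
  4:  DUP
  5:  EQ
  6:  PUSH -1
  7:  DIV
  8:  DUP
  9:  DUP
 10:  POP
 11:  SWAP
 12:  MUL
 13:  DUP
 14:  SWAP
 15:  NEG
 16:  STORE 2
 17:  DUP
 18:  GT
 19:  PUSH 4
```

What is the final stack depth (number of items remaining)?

2

PUSH 9  : 9
PUSH -2 : 9 -2
SUB     : 11
DUP     : 11 11
EQ      : 1
PUSH -1 : 1 -1
DIV     : -1
DUP     : -1 -1
DUP     : -1 -1 -1
POP     : -1 -1
SWAP    : -1 -1
MUL     : 1
DUP     : 1 1
SWAP    : 1 1
NEG     : 1 -1
STORE 2 : 1
DUP     : 1 1
GT      : 0
PUSH 4  : 0 4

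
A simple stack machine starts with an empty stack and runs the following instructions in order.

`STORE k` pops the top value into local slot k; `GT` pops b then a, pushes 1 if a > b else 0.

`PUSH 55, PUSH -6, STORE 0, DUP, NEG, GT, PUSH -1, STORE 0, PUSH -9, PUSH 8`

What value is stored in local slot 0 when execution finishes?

PUSH 55 -> 55
PUSH -6 -> 55 -6
STORE 0 -> 55
DUP     -> 55 55
NEG     -> 55 -55
GT      -> 1
PUSH -1 -> 1 -1
STORE 0 -> 1
PUSH -9 -> 1 -9
PUSH 8  -> 1 -9 8

-1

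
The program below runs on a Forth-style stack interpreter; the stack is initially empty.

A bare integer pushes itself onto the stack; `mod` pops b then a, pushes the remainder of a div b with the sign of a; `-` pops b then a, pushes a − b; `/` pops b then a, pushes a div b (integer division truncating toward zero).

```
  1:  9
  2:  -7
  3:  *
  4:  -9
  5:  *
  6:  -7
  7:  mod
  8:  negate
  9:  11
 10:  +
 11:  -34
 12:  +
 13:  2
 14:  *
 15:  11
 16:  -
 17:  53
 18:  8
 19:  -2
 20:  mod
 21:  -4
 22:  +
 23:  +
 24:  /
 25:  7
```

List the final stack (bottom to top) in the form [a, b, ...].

[-1, 7]

9      → 9
-7     → 9 -7
*      → -63
-9     → -63 -9
*      → 567
-7     → 567 -7
mod    → 0
negate → 0
11     → 0 11
+      → 11
-34    → 11 -34
+      → -23
2      → -23 2
*      → -46
11     → -46 11
-      → -57
53     → -57 53
8      → -57 53 8
-2     → -57 53 8 -2
mod    → -57 53 0
-4     → -57 53 0 -4
+      → -57 53 -4
+      → -57 49
/      → -1
7      → -1 7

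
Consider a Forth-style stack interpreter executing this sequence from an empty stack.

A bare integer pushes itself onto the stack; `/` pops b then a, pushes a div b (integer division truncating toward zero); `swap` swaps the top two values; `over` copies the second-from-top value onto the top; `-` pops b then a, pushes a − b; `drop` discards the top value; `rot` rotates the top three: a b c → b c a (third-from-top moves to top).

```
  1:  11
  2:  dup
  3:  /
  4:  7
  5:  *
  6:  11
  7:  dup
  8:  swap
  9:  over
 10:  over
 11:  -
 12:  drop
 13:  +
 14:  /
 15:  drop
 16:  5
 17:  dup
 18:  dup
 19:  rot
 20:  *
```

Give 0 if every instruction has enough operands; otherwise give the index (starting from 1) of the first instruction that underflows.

0

11   → [11]
dup  → [11, 11]
/    → [1]
7    → [1, 7]
*    → [7]
11   → [7, 11]
dup  → [7, 11, 11]
swap → [7, 11, 11]
over → [7, 11, 11, 11]
over → [7, 11, 11, 11, 11]
-    → [7, 11, 11, 0]
drop → [7, 11, 11]
+    → [7, 22]
/    → [0]
drop → []
5    → [5]
dup  → [5, 5]
dup  → [5, 5, 5]
rot  → [5, 5, 5]
*    → [5, 25]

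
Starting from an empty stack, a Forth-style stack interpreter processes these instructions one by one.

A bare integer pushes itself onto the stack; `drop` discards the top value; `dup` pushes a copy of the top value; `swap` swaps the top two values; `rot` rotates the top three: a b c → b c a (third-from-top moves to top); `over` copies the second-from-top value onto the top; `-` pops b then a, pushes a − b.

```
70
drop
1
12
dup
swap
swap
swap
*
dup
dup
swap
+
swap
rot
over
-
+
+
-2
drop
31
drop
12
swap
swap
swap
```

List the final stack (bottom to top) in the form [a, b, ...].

[12, 289]

70    [70]
drop  []
1     [1]
12    [1, 12]
dup   [1, 12, 12]
swap  [1, 12, 12]
swap  [1, 12, 12]
swap  [1, 12, 12]
*     [1, 144]
dup   [1, 144, 144]
dup   [1, 144, 144, 144]
swap  [1, 144, 144, 144]
+     [1, 144, 288]
swap  [1, 288, 144]
rot   [288, 144, 1]
over  [288, 144, 1, 144]
-     [288, 144, -143]
+     [288, 1]
+     [289]
-2    [289, -2]
drop  [289]
31    [289, 31]
drop  [289]
12    [289, 12]
swap  [12, 289]
swap  [289, 12]
swap  [12, 289]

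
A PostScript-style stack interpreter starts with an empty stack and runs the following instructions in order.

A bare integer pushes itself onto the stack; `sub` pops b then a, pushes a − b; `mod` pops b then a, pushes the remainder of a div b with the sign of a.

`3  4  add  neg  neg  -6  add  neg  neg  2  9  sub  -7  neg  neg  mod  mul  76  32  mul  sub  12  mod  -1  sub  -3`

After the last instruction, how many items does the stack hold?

2

3   : 3
4   : 3 4
add : 7
neg : -7
neg : 7
-6  : 7 -6
add : 1
neg : -1
neg : 1
2   : 1 2
9   : 1 2 9
sub : 1 -7
-7  : 1 -7 -7
neg : 1 -7 7
neg : 1 -7 -7
mod : 1 0
mul : 0
76  : 0 76
32  : 0 76 32
mul : 0 2432
sub : -2432
12  : -2432 12
mod : -8
-1  : -8 -1
sub : -7
-3  : -7 -3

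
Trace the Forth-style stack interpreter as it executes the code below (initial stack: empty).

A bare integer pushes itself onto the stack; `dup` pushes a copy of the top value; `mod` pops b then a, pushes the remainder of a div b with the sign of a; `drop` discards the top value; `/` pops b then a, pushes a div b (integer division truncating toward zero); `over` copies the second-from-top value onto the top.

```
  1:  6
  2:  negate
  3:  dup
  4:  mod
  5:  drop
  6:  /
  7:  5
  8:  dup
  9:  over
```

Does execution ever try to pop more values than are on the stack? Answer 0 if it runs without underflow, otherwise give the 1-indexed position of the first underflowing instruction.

6      -> 6
negate -> -6
dup    -> -6 -6
mod    -> 0
drop   -> (empty)
/  — needs 2 operands, stack has 0 → underflow

6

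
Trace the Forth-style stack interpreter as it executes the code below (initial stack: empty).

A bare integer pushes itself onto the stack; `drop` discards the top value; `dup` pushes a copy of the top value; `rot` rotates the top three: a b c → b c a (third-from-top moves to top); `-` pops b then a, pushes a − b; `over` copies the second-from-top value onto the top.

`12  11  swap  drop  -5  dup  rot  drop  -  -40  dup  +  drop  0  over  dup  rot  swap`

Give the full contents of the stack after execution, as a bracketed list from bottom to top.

12   : 12
11   : 12 11
swap : 11 12
drop : 11
-5   : 11 -5
dup  : 11 -5 -5
rot  : -5 -5 11
drop : -5 -5
-    : 0
-40  : 0 -40
dup  : 0 -40 -40
+    : 0 -80
drop : 0
0    : 0 0
over : 0 0 0
dup  : 0 0 0 0
rot  : 0 0 0 0
swap : 0 0 0 0

[0, 0, 0, 0]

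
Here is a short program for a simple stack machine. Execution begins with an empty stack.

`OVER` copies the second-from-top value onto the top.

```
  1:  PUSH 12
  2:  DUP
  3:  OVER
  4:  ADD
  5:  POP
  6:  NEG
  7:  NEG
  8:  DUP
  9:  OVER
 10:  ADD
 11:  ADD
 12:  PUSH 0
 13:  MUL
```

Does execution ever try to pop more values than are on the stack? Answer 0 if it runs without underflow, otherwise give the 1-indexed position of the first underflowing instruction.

0

PUSH 12  [12]
DUP      [12, 12]
OVER     [12, 12, 12]
ADD      [12, 24]
POP      [12]
NEG      [-12]
NEG      [12]
DUP      [12, 12]
OVER     [12, 12, 12]
ADD      [12, 24]
ADD      [36]
PUSH 0   [36, 0]
MUL      [0]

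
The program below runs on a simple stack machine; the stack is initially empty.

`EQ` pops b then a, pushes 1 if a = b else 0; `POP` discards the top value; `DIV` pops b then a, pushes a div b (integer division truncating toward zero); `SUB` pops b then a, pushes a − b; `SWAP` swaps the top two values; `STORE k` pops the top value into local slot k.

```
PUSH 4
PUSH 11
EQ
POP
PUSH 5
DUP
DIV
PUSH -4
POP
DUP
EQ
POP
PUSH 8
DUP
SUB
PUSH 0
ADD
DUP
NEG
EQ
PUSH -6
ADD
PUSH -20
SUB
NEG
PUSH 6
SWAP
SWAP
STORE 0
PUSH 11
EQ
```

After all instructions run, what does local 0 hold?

PUSH 4   : 4
PUSH 11  : 4 11
EQ       : 0
POP      : (empty)
PUSH 5   : 5
DUP      : 5 5
DIV      : 1
PUSH -4  : 1 -4
POP      : 1
DUP      : 1 1
EQ       : 1
POP      : (empty)
PUSH 8   : 8
DUP      : 8 8
SUB      : 0
PUSH 0   : 0 0
ADD      : 0
DUP      : 0 0
NEG      : 0 0
EQ       : 1
PUSH -6  : 1 -6
ADD      : -5
PUSH -20 : -5 -20
SUB      : 15
NEG      : -15
PUSH 6   : -15 6
SWAP     : 6 -15
SWAP     : -15 6
STORE 0  : -15
PUSH 11  : -15 11
EQ       : 0

6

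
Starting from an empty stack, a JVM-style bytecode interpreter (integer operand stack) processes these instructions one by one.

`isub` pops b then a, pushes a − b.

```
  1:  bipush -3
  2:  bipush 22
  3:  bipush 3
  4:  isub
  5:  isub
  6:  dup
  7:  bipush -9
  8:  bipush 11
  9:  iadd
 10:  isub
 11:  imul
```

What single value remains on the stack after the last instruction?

528

bipush -3 → [-3]
bipush 22 → [-3, 22]
bipush 3  → [-3, 22, 3]
isub      → [-3, 19]
isub      → [-22]
dup       → [-22, -22]
bipush -9 → [-22, -22, -9]
bipush 11 → [-22, -22, -9, 11]
iadd      → [-22, -22, 2]
isub      → [-22, -24]
imul      → [528]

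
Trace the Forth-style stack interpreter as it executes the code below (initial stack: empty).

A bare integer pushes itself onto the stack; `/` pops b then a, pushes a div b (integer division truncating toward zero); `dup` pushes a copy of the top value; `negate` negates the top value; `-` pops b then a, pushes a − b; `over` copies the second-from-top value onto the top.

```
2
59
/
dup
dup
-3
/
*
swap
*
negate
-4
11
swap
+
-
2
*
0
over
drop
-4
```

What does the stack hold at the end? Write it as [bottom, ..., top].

[-14, 0, -4]

2      : [2]
59     : [2, 59]
/      : [0]
dup    : [0, 0]
dup    : [0, 0, 0]
-3     : [0, 0, 0, -3]
/      : [0, 0, 0]
*      : [0, 0]
swap   : [0, 0]
*      : [0]
negate : [0]
-4     : [0, -4]
11     : [0, -4, 11]
swap   : [0, 11, -4]
+      : [0, 7]
-      : [-7]
2      : [-7, 2]
*      : [-14]
0      : [-14, 0]
over   : [-14, 0, -14]
drop   : [-14, 0]
-4     : [-14, 0, -4]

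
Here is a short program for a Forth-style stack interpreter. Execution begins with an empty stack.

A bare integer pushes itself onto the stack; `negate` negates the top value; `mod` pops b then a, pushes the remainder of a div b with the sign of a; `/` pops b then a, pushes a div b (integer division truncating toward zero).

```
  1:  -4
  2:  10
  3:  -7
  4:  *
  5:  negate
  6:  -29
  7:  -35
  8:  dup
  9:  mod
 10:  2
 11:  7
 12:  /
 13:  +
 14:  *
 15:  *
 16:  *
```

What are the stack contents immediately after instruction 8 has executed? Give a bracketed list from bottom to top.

-4     -> -4
10     -> -4 10
-7     -> -4 10 -7
*      -> -4 -70
negate -> -4 70
-29    -> -4 70 -29
-35    -> -4 70 -29 -35
dup    -> -4 70 -29 -35 -35

[-4, 70, -29, -35, -35]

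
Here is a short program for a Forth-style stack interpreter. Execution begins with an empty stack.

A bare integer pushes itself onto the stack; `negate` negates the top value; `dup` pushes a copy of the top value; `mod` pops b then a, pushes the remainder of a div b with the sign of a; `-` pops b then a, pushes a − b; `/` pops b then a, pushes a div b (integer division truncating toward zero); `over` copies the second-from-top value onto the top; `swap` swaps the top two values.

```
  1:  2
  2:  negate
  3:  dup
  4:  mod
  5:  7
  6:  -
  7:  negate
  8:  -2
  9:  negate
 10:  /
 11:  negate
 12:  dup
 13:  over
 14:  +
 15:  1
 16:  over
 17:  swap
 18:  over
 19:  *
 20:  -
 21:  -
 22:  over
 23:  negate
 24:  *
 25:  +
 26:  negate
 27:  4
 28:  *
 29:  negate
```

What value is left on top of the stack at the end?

2       2
negate  -2
dup     -2 -2
mod     0
7       0 7
-       -7
negate  7
-2      7 -2
negate  7 2
/       3
negate  -3
dup     -3 -3
over    -3 -3 -3
+       -3 -6
1       -3 -6 1
over    -3 -6 1 -6
swap    -3 -6 -6 1
over    -3 -6 -6 1 -6
*       -3 -6 -6 -6
-       -3 -6 0
-       -3 -6
over    -3 -6 -3
negate  -3 -6 3
*       -3 -18
+       -21
negate  21
4       21 4
*       84
negate  -84

-84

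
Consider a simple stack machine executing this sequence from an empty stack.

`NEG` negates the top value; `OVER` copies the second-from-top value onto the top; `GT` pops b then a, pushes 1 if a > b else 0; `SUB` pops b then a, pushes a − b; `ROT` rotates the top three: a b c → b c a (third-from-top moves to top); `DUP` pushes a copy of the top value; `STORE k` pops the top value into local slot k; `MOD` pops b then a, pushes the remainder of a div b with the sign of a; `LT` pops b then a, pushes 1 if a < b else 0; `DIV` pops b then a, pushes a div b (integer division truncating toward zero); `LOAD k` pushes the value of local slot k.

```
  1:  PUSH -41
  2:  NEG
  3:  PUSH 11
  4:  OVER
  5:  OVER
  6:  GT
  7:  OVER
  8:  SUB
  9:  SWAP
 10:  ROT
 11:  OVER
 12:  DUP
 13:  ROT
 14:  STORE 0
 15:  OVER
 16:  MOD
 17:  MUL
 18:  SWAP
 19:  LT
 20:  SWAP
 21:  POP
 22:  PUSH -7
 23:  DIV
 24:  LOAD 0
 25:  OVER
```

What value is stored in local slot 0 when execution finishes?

41

PUSH -41 : [-41]
NEG      : [41]
PUSH 11  : [41, 11]
OVER     : [41, 11, 41]
OVER     : [41, 11, 41, 11]
GT       : [41, 11, 1]
OVER     : [41, 11, 1, 11]
SUB      : [41, 11, -10]
SWAP     : [41, -10, 11]
ROT      : [-10, 11, 41]
OVER     : [-10, 11, 41, 11]
DUP      : [-10, 11, 41, 11, 11]
ROT      : [-10, 11, 11, 11, 41]
STORE 0  : [-10, 11, 11, 11]
OVER     : [-10, 11, 11, 11, 11]
MOD      : [-10, 11, 11, 0]
MUL      : [-10, 11, 0]
SWAP     : [-10, 0, 11]
LT       : [-10, 1]
SWAP     : [1, -10]
POP      : [1]
PUSH -7  : [1, -7]
DIV      : [0]
LOAD 0   : [0, 41]
OVER     : [0, 41, 0]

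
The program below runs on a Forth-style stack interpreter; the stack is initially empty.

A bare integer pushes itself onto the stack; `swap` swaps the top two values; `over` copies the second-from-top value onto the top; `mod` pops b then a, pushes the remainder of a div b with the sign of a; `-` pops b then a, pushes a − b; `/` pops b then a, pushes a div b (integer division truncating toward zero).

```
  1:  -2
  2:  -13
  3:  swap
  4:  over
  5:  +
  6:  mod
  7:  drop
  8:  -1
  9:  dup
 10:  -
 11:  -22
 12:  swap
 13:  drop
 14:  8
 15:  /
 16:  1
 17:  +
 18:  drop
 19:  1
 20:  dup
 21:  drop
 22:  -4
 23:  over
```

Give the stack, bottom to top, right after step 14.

-2   → [-2]
-13  → [-2, -13]
swap → [-13, -2]
over → [-13, -2, -13]
+    → [-13, -15]
mod  → [-13]
drop → []
-1   → [-1]
dup  → [-1, -1]
-    → [0]
-22  → [0, -22]
swap → [-22, 0]
drop → [-22]
8    → [-22, 8]

[-22, 8]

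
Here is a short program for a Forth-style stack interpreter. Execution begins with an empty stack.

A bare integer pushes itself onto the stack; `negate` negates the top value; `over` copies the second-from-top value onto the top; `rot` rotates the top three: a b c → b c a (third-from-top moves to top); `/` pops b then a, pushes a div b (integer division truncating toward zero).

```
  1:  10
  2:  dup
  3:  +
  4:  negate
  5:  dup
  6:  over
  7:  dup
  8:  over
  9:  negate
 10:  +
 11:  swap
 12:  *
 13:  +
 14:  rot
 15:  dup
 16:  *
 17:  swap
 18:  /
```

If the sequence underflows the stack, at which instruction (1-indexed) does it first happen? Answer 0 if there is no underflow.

10     : [10]
dup    : [10, 10]
+      : [20]
negate : [-20]
dup    : [-20, -20]
over   : [-20, -20, -20]
dup    : [-20, -20, -20, -20]
over   : [-20, -20, -20, -20, -20]
negate : [-20, -20, -20, -20, 20]
+      : [-20, -20, -20, 0]
swap   : [-20, -20, 0, -20]
*      : [-20, -20, 0]
+      : [-20, -20]
rot  — needs 3 operands, stack has 2 → underflow

14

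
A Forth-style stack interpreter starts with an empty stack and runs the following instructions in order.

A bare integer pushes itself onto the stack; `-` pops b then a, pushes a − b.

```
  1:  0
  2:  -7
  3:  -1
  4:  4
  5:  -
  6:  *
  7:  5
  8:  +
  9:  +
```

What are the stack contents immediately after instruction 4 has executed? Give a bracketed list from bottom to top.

0  -> 0
-7 -> 0 -7
-1 -> 0 -7 -1
4  -> 0 -7 -1 4

[0, -7, -1, 4]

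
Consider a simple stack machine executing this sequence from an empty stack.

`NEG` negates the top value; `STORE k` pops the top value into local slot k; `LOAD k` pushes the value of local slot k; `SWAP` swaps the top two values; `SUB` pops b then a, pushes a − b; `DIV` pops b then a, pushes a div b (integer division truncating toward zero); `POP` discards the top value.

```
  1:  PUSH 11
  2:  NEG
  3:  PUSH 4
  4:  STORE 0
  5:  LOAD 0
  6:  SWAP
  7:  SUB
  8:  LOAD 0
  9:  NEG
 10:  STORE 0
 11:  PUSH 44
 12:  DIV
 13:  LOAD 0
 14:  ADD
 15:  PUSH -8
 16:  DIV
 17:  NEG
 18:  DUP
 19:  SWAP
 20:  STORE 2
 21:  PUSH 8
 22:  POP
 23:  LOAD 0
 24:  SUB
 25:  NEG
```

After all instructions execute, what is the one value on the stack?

PUSH 11 → 11
NEG     → -11
PUSH 4  → -11 4
STORE 0 → -11
LOAD 0  → -11 4
SWAP    → 4 -11
SUB     → 15
LOAD 0  → 15 4
NEG     → 15 -4
STORE 0 → 15
PUSH 44 → 15 44
DIV     → 0
LOAD 0  → 0 -4
ADD     → -4
PUSH -8 → -4 -8
DIV     → 0
NEG     → 0
DUP     → 0 0
SWAP    → 0 0
STORE 2 → 0
PUSH 8  → 0 8
POP     → 0
LOAD 0  → 0 -4
SUB     → 4
NEG     → -4

-4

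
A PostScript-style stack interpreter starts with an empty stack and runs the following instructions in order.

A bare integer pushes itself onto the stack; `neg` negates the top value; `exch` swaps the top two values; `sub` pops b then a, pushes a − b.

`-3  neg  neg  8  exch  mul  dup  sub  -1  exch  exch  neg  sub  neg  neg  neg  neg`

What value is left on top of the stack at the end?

-1

-3   -> -3
neg  -> 3
neg  -> -3
8    -> -3 8
exch -> 8 -3
mul  -> -24
dup  -> -24 -24
sub  -> 0
-1   -> 0 -1
exch -> -1 0
exch -> 0 -1
neg  -> 0 1
sub  -> -1
neg  -> 1
neg  -> -1
neg  -> 1
neg  -> -1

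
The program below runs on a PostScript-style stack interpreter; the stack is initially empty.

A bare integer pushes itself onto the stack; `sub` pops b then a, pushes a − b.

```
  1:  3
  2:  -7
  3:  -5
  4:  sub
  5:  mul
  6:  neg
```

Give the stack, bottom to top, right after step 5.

3    [3]
-7   [3, -7]
-5   [3, -7, -5]
sub  [3, -2]
mul  [-6]

[-6]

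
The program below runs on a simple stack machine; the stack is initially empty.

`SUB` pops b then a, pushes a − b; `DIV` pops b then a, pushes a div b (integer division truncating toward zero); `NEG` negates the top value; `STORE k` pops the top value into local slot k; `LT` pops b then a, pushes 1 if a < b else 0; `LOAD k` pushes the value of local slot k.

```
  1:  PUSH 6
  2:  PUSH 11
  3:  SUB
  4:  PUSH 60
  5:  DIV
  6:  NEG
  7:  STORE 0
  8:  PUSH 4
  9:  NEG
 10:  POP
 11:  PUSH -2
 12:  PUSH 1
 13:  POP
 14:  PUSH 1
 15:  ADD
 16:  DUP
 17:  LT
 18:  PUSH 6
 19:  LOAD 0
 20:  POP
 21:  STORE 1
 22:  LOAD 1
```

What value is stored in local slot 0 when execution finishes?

PUSH 6  : 6
PUSH 11 : 6 11
SUB     : -5
PUSH 60 : -5 60
DIV     : 0
NEG     : 0
STORE 0 : (empty)
PUSH 4  : 4
NEG     : -4
POP     : (empty)
PUSH -2 : -2
PUSH 1  : -2 1
POP     : -2
PUSH 1  : -2 1
ADD     : -1
DUP     : -1 -1
LT      : 0
PUSH 6  : 0 6
LOAD 0  : 0 6 0
POP     : 0 6
STORE 1 : 0
LOAD 1  : 0 6

0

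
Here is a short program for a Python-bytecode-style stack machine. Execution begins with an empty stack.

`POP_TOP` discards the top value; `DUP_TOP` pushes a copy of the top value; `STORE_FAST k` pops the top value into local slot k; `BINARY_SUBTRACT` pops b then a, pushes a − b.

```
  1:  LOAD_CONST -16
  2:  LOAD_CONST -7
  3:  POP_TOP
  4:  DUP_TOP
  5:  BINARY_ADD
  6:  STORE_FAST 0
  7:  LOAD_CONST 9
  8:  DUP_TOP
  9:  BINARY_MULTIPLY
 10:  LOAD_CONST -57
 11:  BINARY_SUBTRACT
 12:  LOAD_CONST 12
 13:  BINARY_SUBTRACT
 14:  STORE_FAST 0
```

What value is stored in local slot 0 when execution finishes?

126

LOAD_CONST -16  → -16
LOAD_CONST -7   → -16 -7
POP_TOP         → -16
DUP_TOP         → -16 -16
BINARY_ADD      → -32
STORE_FAST 0    → (empty)
LOAD_CONST 9    → 9
DUP_TOP         → 9 9
BINARY_MULTIPLY → 81
LOAD_CONST -57  → 81 -57
BINARY_SUBTRACT → 138
LOAD_CONST 12   → 138 12
BINARY_SUBTRACT → 126
STORE_FAST 0    → (empty)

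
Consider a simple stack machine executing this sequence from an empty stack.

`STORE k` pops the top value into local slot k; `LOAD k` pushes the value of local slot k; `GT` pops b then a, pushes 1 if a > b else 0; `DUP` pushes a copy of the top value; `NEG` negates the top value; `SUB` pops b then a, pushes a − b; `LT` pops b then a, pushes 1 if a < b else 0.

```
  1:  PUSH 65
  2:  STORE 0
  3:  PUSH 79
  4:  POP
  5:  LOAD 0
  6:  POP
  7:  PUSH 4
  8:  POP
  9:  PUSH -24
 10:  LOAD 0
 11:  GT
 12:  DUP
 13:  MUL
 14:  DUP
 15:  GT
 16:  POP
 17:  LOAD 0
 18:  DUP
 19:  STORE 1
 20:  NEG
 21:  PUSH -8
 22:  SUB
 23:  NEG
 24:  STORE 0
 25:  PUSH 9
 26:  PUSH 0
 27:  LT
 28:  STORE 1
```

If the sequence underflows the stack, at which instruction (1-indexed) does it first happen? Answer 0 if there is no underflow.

PUSH 65   65
STORE 0   (empty)
PUSH 79   79
POP       (empty)
LOAD 0    65
POP       (empty)
PUSH 4    4
POP       (empty)
PUSH -24  -24
LOAD 0    -24 65
GT        0
DUP       0 0
MUL       0
DUP       0 0
GT        0
POP       (empty)
LOAD 0    65
DUP       65 65
STORE 1   65
NEG       -65
PUSH -8   -65 -8
SUB       -57
NEG       57
STORE 0   (empty)
PUSH 9    9
PUSH 0    9 0
LT        0
STORE 1   (empty)

0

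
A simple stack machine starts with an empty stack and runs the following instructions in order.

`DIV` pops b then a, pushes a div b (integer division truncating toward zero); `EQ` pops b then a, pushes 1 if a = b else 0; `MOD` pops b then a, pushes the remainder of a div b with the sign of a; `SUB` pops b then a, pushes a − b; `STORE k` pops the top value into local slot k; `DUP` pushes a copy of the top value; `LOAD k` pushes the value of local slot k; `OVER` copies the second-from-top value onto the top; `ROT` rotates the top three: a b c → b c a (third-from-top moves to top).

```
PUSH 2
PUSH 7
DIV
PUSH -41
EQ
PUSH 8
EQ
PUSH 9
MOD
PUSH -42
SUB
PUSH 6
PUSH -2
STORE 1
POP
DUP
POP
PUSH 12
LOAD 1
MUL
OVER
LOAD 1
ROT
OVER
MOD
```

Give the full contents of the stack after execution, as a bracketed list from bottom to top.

PUSH 2   : [2]
PUSH 7   : [2, 7]
DIV      : [0]
PUSH -41 : [0, -41]
EQ       : [0]
PUSH 8   : [0, 8]
EQ       : [0]
PUSH 9   : [0, 9]
MOD      : [0]
PUSH -42 : [0, -42]
SUB      : [42]
PUSH 6   : [42, 6]
PUSH -2  : [42, 6, -2]
STORE 1  : [42, 6]
POP      : [42]
DUP      : [42, 42]
POP      : [42]
PUSH 12  : [42, 12]
LOAD 1   : [42, 12, -2]
MUL      : [42, -24]
OVER     : [42, -24, 42]
LOAD 1   : [42, -24, 42, -2]
ROT      : [42, 42, -2, -24]
OVER     : [42, 42, -2, -24, -2]
MOD      : [42, 42, -2, 0]

[42, 42, -2, 0]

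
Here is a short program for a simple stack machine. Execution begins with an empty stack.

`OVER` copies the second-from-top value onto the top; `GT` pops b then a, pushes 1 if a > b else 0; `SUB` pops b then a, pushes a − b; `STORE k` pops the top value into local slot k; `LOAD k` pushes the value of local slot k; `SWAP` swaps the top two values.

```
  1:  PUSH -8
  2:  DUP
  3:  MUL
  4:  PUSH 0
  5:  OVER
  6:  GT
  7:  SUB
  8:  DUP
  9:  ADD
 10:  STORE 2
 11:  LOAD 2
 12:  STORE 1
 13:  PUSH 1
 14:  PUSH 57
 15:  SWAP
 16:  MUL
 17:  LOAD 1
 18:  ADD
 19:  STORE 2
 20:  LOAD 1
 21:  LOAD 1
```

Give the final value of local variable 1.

128

PUSH -8  -8
DUP      -8 -8
MUL      64
PUSH 0   64 0
OVER     64 0 64
GT       64 0
SUB      64
DUP      64 64
ADD      128
STORE 2  (empty)
LOAD 2   128
STORE 1  (empty)
PUSH 1   1
PUSH 57  1 57
SWAP     57 1
MUL      57
LOAD 1   57 128
ADD      185
STORE 2  (empty)
LOAD 1   128
LOAD 1   128 128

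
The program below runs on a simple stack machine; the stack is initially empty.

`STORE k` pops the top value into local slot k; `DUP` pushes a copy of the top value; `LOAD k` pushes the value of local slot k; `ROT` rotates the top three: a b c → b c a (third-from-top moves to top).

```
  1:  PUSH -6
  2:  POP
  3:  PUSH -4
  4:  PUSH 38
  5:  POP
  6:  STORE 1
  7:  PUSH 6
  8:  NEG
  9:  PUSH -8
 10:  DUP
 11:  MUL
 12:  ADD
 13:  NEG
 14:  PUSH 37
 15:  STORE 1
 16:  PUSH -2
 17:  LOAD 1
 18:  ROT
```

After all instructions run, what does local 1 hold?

37

PUSH -6 → [-6]
POP     → []
PUSH -4 → [-4]
PUSH 38 → [-4, 38]
POP     → [-4]
STORE 1 → []
PUSH 6  → [6]
NEG     → [-6]
PUSH -8 → [-6, -8]
DUP     → [-6, -8, -8]
MUL     → [-6, 64]
ADD     → [58]
NEG     → [-58]
PUSH 37 → [-58, 37]
STORE 1 → [-58]
PUSH -2 → [-58, -2]
LOAD 1  → [-58, -2, 37]
ROT     → [-2, 37, -58]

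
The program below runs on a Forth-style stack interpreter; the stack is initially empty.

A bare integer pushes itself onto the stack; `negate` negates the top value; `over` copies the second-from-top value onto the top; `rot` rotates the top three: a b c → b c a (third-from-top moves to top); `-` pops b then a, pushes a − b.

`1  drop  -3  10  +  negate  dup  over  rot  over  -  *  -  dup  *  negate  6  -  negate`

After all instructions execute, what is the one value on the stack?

55

1      → [1]
drop   → []
-3     → [-3]
10     → [-3, 10]
+      → [7]
negate → [-7]
dup    → [-7, -7]
over   → [-7, -7, -7]
rot    → [-7, -7, -7]
over   → [-7, -7, -7, -7]
-      → [-7, -7, 0]
*      → [-7, 0]
-      → [-7]
dup    → [-7, -7]
*      → [49]
negate → [-49]
6      → [-49, 6]
-      → [-55]
negate → [55]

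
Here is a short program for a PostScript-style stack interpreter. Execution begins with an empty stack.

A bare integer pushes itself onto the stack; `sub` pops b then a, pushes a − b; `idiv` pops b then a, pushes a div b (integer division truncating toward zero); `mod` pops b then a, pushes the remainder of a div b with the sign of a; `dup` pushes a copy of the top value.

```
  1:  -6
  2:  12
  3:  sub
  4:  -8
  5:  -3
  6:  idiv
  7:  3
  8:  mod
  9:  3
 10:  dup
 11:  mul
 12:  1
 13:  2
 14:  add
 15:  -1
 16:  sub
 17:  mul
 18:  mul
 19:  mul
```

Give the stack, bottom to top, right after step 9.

-6   -> -6
12   -> -6 12
sub  -> -18
-8   -> -18 -8
-3   -> -18 -8 -3
idiv -> -18 2
3    -> -18 2 3
mod  -> -18 2
3    -> -18 2 3

[-18, 2, 3]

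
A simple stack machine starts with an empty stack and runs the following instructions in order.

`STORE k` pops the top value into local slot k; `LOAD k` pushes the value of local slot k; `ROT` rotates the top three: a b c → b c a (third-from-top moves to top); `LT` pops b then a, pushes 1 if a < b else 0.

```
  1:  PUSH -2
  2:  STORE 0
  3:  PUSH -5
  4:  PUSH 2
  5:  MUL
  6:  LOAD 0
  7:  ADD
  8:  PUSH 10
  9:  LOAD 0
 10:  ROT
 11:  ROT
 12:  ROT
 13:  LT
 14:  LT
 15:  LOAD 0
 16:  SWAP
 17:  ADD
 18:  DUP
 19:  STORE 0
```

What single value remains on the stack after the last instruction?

PUSH -2 → -2
STORE 0 → (empty)
PUSH -5 → -5
PUSH 2  → -5 2
MUL     → -10
LOAD 0  → -10 -2
ADD     → -12
PUSH 10 → -12 10
LOAD 0  → -12 10 -2
ROT     → 10 -2 -12
ROT     → -2 -12 10
ROT     → -12 10 -2
LT      → -12 0
LT      → 1
LOAD 0  → 1 -2
SWAP    → -2 1
ADD     → -1
DUP     → -1 -1
STORE 0 → -1

-1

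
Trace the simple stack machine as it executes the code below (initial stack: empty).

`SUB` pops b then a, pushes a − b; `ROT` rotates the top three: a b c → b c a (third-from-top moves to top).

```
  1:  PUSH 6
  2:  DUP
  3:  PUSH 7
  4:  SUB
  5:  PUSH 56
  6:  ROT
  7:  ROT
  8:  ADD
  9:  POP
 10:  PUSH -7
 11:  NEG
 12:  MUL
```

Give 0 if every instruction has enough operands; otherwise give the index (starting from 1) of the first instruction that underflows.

PUSH 6  -> [6]
DUP     -> [6, 6]
PUSH 7  -> [6, 6, 7]
SUB     -> [6, -1]
PUSH 56 -> [6, -1, 56]
ROT     -> [-1, 56, 6]
ROT     -> [56, 6, -1]
ADD     -> [56, 5]
POP     -> [56]
PUSH -7 -> [56, -7]
NEG     -> [56, 7]
MUL     -> [392]

0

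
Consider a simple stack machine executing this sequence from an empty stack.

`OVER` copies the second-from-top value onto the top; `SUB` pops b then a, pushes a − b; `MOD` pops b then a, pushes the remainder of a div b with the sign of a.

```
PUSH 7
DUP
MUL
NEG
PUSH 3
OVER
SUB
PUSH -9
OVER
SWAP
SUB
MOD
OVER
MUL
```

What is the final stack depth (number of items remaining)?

2

PUSH 7   [7]
DUP      [7, 7]
MUL      [49]
NEG      [-49]
PUSH 3   [-49, 3]
OVER     [-49, 3, -49]
SUB      [-49, 52]
PUSH -9  [-49, 52, -9]
OVER     [-49, 52, -9, 52]
SWAP     [-49, 52, 52, -9]
SUB      [-49, 52, 61]
MOD      [-49, 52]
OVER     [-49, 52, -49]
MUL      [-49, -2548]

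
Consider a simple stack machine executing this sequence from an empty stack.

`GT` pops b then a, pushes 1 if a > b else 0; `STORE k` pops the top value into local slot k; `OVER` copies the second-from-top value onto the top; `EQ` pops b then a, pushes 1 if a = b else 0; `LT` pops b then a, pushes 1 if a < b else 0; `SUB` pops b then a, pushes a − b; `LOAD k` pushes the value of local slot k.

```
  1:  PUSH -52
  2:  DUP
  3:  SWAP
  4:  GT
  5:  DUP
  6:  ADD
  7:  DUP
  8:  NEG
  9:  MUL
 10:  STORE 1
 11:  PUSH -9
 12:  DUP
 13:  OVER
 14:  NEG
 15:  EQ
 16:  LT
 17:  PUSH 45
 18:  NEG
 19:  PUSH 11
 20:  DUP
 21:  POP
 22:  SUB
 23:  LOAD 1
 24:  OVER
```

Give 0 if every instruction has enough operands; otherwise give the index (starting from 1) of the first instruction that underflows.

PUSH -52 → [-52]
DUP      → [-52, -52]
SWAP     → [-52, -52]
GT       → [0]
DUP      → [0, 0]
ADD      → [0]
DUP      → [0, 0]
NEG      → [0, 0]
MUL      → [0]
STORE 1  → []
PUSH -9  → [-9]
DUP      → [-9, -9]
OVER     → [-9, -9, -9]
NEG      → [-9, -9, 9]
EQ       → [-9, 0]
LT       → [1]
PUSH 45  → [1, 45]
NEG      → [1, -45]
PUSH 11  → [1, -45, 11]
DUP      → [1, -45, 11, 11]
POP      → [1, -45, 11]
SUB      → [1, -56]
LOAD 1   → [1, -56, 0]
OVER     → [1, -56, 0, -56]

0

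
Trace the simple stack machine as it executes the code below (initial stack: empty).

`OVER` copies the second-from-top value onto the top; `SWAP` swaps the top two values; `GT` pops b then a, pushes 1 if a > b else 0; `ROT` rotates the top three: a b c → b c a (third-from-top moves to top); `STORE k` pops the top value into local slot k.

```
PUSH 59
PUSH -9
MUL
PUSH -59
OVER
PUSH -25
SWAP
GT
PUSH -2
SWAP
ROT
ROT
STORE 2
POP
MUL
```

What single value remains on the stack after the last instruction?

-531

PUSH 59  -> [59]
PUSH -9  -> [59, -9]
MUL      -> [-531]
PUSH -59 -> [-531, -59]
OVER     -> [-531, -59, -531]
PUSH -25 -> [-531, -59, -531, -25]
SWAP     -> [-531, -59, -25, -531]
GT       -> [-531, -59, 1]
PUSH -2  -> [-531, -59, 1, -2]
SWAP     -> [-531, -59, -2, 1]
ROT      -> [-531, -2, 1, -59]
ROT      -> [-531, 1, -59, -2]
STORE 2  -> [-531, 1, -59]
POP      -> [-531, 1]
MUL      -> [-531]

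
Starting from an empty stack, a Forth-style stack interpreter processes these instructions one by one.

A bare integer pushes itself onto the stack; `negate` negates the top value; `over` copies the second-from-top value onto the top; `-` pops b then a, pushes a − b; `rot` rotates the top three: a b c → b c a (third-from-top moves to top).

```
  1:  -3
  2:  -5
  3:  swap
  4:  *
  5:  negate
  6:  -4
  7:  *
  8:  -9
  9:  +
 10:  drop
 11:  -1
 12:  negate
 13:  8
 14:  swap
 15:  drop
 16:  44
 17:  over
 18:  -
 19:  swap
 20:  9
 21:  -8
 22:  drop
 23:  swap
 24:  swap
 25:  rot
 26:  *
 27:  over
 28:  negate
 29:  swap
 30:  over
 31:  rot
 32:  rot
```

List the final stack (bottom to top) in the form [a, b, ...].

-3      [-3]
-5      [-3, -5]
swap    [-5, -3]
*       [15]
negate  [-15]
-4      [-15, -4]
*       [60]
-9      [60, -9]
+       [51]
drop    []
-1      [-1]
negate  [1]
8       [1, 8]
swap    [8, 1]
drop    [8]
44      [8, 44]
over    [8, 44, 8]
-       [8, 36]
swap    [36, 8]
9       [36, 8, 9]
-8      [36, 8, 9, -8]
drop    [36, 8, 9]
swap    [36, 9, 8]
swap    [36, 8, 9]
rot     [8, 9, 36]
*       [8, 324]
over    [8, 324, 8]
negate  [8, 324, -8]
swap    [8, -8, 324]
over    [8, -8, 324, -8]
rot     [8, 324, -8, -8]
rot     [8, -8, -8, 324]

[8, -8, -8, 324]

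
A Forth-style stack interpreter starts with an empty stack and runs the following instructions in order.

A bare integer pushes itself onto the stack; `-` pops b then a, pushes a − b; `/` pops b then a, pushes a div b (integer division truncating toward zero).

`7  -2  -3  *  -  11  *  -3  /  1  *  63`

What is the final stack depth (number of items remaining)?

7  : [7]
-2 : [7, -2]
-3 : [7, -2, -3]
*  : [7, 6]
-  : [1]
11 : [1, 11]
*  : [11]
-3 : [11, -3]
/  : [-3]
1  : [-3, 1]
*  : [-3]
63 : [-3, 63]

2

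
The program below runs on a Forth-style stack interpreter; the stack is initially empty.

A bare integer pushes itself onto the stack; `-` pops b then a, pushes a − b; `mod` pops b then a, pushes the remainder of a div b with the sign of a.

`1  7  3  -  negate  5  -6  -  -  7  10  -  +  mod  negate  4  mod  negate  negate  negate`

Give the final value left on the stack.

1      → [1]
7      → [1, 7]
3      → [1, 7, 3]
-      → [1, 4]
negate → [1, -4]
5      → [1, -4, 5]
-6     → [1, -4, 5, -6]
-      → [1, -4, 11]
-      → [1, -15]
7      → [1, -15, 7]
10     → [1, -15, 7, 10]
-      → [1, -15, -3]
+      → [1, -18]
mod    → [1]
negate → [-1]
4      → [-1, 4]
mod    → [-1]
negate → [1]
negate → [-1]
negate → [1]

1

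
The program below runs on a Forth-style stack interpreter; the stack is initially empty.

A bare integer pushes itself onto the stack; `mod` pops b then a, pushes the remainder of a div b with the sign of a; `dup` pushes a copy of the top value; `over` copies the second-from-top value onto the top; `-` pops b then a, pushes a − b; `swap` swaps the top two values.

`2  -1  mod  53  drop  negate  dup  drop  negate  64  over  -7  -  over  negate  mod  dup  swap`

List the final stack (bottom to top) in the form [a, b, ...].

2      → 2
-1     → 2 -1
mod    → 0
53     → 0 53
drop   → 0
negate → 0
dup    → 0 0
drop   → 0
negate → 0
64     → 0 64
over   → 0 64 0
-7     → 0 64 0 -7
-      → 0 64 7
over   → 0 64 7 64
negate → 0 64 7 -64
mod    → 0 64 7
dup    → 0 64 7 7
swap   → 0 64 7 7

[0, 64, 7, 7]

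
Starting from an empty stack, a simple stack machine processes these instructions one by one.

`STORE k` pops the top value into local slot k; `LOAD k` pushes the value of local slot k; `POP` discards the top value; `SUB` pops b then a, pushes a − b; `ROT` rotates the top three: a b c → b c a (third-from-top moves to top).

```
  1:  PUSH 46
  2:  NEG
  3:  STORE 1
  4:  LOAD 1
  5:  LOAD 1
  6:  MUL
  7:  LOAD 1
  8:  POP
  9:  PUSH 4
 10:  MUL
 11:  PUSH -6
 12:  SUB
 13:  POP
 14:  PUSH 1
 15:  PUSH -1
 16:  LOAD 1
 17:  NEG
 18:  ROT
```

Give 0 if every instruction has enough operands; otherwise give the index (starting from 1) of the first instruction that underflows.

PUSH 46 → [46]
NEG     → [-46]
STORE 1 → []
LOAD 1  → [-46]
LOAD 1  → [-46, -46]
MUL     → [2116]
LOAD 1  → [2116, -46]
POP     → [2116]
PUSH 4  → [2116, 4]
MUL     → [8464]
PUSH -6 → [8464, -6]
SUB     → [8470]
POP     → []
PUSH 1  → [1]
PUSH -1 → [1, -1]
LOAD 1  → [1, -1, -46]
NEG     → [1, -1, 46]
ROT     → [-1, 46, 1]

0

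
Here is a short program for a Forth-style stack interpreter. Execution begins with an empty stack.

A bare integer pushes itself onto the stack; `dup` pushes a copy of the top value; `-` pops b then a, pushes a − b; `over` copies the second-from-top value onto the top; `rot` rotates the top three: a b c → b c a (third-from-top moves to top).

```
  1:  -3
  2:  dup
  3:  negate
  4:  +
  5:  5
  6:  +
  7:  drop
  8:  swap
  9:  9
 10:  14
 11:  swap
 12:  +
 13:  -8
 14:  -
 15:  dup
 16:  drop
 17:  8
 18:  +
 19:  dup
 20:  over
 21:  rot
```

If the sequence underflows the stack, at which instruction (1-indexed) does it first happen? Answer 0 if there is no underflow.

-3     -> [-3]
dup    -> [-3, -3]
negate -> [-3, 3]
+      -> [0]
5      -> [0, 5]
+      -> [5]
drop   -> []
swap  — needs 2 operands, stack has 0 → underflow

8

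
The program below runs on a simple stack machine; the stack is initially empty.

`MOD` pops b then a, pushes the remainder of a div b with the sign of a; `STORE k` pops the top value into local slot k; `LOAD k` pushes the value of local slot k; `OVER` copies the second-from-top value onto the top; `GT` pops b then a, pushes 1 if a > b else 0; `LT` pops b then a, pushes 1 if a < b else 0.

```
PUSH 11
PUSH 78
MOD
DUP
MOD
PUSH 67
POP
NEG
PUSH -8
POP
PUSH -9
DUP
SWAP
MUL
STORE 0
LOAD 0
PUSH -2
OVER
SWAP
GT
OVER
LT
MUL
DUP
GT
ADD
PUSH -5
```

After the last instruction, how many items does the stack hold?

2

PUSH 11 -> 11
PUSH 78 -> 11 78
MOD     -> 11
DUP     -> 11 11
MOD     -> 0
PUSH 67 -> 0 67
POP     -> 0
NEG     -> 0
PUSH -8 -> 0 -8
POP     -> 0
PUSH -9 -> 0 -9
DUP     -> 0 -9 -9
SWAP    -> 0 -9 -9
MUL     -> 0 81
STORE 0 -> 0
LOAD 0  -> 0 81
PUSH -2 -> 0 81 -2
OVER    -> 0 81 -2 81
SWAP    -> 0 81 81 -2
GT      -> 0 81 1
OVER    -> 0 81 1 81
LT      -> 0 81 1
MUL     -> 0 81
DUP     -> 0 81 81
GT      -> 0 0
ADD     -> 0
PUSH -5 -> 0 -5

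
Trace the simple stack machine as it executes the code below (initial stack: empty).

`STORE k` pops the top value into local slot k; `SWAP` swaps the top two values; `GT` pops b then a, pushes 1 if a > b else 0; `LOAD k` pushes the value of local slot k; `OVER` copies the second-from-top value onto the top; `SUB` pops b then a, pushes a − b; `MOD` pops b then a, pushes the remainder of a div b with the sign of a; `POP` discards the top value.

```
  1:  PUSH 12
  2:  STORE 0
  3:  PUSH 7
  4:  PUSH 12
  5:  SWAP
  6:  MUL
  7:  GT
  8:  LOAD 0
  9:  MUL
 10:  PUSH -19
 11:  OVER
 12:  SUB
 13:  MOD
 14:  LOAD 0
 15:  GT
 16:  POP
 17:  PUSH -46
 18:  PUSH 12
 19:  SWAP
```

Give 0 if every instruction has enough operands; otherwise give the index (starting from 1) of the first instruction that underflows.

7

PUSH 12  [12]
STORE 0  []
PUSH 7   [7]
PUSH 12  [7, 12]
SWAP     [12, 7]
MUL      [84]
GT  — needs 2 operands, stack has 1 → underflow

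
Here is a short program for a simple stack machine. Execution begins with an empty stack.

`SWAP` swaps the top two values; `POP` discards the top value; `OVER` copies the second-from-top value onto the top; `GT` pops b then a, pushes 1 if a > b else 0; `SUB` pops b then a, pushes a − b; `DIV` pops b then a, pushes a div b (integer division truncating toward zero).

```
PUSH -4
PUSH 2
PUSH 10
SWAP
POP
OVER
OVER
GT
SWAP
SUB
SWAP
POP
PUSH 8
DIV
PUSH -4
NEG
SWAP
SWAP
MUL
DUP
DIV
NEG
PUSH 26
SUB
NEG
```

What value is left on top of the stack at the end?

27

PUSH -4 : -4
PUSH 2  : -4 2
PUSH 10 : -4 2 10
SWAP    : -4 10 2
POP     : -4 10
OVER    : -4 10 -4
OVER    : -4 10 -4 10
GT      : -4 10 0
SWAP    : -4 0 10
SUB     : -4 -10
SWAP    : -10 -4
POP     : -10
PUSH 8  : -10 8
DIV     : -1
PUSH -4 : -1 -4
NEG     : -1 4
SWAP    : 4 -1
SWAP    : -1 4
MUL     : -4
DUP     : -4 -4
DIV     : 1
NEG     : -1
PUSH 26 : -1 26
SUB     : -27
NEG     : 27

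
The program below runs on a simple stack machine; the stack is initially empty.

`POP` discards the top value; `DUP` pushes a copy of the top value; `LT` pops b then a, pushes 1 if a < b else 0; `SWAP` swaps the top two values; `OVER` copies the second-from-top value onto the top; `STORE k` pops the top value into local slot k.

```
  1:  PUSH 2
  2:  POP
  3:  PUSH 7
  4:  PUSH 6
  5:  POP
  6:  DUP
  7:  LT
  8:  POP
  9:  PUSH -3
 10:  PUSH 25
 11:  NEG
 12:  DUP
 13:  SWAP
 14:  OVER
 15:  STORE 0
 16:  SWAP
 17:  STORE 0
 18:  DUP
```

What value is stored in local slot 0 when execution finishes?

-25

PUSH 2  -> [2]
POP     -> []
PUSH 7  -> [7]
PUSH 6  -> [7, 6]
POP     -> [7]
DUP     -> [7, 7]
LT      -> [0]
POP     -> []
PUSH -3 -> [-3]
PUSH 25 -> [-3, 25]
NEG     -> [-3, -25]
DUP     -> [-3, -25, -25]
SWAP    -> [-3, -25, -25]
OVER    -> [-3, -25, -25, -25]
STORE 0 -> [-3, -25, -25]
SWAP    -> [-3, -25, -25]
STORE 0 -> [-3, -25]
DUP     -> [-3, -25, -25]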